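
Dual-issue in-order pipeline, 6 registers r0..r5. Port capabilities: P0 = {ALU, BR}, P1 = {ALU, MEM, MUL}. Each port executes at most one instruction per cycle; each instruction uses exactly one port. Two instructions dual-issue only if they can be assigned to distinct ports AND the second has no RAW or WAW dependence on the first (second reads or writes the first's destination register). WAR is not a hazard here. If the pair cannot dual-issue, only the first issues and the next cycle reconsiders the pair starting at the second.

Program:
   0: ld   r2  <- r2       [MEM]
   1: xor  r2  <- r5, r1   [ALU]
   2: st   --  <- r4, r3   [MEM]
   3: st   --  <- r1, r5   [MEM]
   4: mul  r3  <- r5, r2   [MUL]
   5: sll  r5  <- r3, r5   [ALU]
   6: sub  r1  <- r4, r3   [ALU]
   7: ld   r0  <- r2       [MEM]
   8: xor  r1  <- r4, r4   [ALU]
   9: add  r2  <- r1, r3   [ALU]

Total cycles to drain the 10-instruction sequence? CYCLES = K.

t=0 i0:ld.MEM ; WAW r2
t=1 i1/i2:xor.ALU st.MEM ; pair
t=2 i3:st.MEM ; no-port MEM/MUL
t=3 i4:mul.MUL ; RAW r3
t=4 i5/i6:sll.ALU sub.ALU ; pair
t=5 i7/i8:ld.MEM xor.ALU ; pair
t=6 i9:add.ALU ; tail

CYCLES = 7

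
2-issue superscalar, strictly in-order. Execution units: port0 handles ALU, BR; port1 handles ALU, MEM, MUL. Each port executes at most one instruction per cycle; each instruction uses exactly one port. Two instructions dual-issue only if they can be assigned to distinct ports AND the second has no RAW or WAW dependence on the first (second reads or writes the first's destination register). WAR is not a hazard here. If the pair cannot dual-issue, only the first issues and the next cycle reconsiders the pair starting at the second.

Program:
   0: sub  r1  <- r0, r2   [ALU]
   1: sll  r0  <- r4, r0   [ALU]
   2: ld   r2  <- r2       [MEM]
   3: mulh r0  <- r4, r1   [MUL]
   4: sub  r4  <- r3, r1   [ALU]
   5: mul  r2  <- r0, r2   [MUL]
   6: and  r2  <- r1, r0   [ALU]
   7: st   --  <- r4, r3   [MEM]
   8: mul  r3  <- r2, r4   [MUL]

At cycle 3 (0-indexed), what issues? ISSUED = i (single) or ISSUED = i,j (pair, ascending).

ISSUED = 5

0. sub;sll @i0/i1  | dual
1. ld @i2  | no-port MEM/MUL
2. mulh;sub @i3/i4  | dual
3. mul @i5  | WAW r2
4. and;st @i6/i7  | dual
5. mul @i8  | tail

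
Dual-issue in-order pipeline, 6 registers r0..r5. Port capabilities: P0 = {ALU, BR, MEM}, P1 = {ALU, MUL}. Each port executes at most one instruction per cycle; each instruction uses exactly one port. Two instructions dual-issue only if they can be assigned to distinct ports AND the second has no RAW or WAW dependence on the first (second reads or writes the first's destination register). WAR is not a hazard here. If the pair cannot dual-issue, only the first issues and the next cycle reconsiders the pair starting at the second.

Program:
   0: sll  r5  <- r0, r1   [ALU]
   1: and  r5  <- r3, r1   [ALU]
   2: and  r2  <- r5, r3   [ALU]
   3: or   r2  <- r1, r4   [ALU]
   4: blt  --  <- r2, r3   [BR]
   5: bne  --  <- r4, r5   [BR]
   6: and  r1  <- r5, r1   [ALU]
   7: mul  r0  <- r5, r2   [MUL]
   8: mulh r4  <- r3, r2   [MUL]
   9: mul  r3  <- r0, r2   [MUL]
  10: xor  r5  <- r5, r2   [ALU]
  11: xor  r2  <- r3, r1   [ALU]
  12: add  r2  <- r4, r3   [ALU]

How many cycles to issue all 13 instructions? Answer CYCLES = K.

CYCLES = 11

t=0 i0:sll ; WAW r5
t=1 i1:and ; RAW r5
t=2 i2:and ; WAW r2
t=3 i3:or ; RAW r2
t=4 i4:blt ; no-port BR/BR
t=5 i5&i6:bne/and ; pair
t=6 i7:mul ; no-port MUL/MUL
t=7 i8:mulh ; no-port MUL/MUL
t=8 i9&i10:mul/xor ; pair
t=9 i11:xor ; WAW r2
t=10 i12:add ; tail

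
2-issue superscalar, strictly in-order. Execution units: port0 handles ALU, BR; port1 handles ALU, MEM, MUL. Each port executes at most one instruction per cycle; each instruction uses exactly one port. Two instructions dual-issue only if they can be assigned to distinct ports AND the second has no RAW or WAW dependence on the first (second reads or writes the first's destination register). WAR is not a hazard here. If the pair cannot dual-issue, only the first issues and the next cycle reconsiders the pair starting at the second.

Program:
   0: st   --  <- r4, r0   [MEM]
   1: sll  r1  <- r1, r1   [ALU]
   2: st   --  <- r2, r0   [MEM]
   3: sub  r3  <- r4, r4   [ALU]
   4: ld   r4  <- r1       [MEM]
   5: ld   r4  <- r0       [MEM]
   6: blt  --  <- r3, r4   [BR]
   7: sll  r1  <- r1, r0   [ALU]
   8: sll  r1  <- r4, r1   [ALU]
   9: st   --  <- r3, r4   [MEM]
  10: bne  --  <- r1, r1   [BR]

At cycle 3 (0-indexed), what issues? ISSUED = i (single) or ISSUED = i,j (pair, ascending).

  cy0 -> i0&i1 (st sll) 2-wide
  cy1 -> i2&i3 (st sub) 2-wide
  cy2 -> i4 (ld) no-port MEM/MEM
  cy3 -> i5 (ld) RAW r4
  cy4 -> i6&i7 (blt sll) 2-wide
  cy5 -> i8&i9 (sll st) 2-wide
  cy6 -> i10 (bne) tail

ISSUED = 5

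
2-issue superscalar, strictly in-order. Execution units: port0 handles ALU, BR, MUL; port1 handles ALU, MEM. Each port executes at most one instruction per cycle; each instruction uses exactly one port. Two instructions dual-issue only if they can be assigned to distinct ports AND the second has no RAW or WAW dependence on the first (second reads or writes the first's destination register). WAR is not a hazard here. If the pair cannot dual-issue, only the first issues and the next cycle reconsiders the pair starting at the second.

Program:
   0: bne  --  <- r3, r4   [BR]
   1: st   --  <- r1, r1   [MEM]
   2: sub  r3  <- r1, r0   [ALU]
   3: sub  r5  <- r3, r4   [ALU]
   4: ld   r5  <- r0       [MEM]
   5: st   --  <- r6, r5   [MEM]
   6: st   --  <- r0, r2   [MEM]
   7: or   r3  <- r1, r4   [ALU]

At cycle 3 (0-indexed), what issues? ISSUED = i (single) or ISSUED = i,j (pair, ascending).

0. bne;st @i0&i1  | pair
1. sub @i2  | RAW r3
2. sub @i3  | WAW r5
3. ld @i4  | no-port MEM/MEM
4. st @i5  | no-port MEM/MEM
5. st;or @i6&i7  | pair

ISSUED = 4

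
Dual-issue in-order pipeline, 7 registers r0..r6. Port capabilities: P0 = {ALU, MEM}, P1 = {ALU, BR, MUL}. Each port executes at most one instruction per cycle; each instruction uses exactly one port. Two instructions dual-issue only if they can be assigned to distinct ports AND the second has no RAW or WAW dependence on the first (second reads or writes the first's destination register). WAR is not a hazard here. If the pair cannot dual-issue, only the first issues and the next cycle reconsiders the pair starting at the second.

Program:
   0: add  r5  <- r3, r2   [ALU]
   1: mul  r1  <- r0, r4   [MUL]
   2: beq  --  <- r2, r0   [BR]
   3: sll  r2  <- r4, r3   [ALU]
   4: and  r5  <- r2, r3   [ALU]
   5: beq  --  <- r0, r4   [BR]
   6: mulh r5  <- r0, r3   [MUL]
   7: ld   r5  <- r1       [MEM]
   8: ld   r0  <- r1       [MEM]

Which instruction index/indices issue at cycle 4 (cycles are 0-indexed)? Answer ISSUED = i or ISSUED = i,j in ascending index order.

  cy0 -> i0&i1 (add;mul) pair
  cy1 -> i2&i3 (beq;sll) pair
  cy2 -> i4&i5 (and;beq) pair
  cy3 -> i6 (mulh) WAW r5
  cy4 -> i7 (ld) no-port MEM/MEM
  cy5 -> i8 (ld) tail

ISSUED = 7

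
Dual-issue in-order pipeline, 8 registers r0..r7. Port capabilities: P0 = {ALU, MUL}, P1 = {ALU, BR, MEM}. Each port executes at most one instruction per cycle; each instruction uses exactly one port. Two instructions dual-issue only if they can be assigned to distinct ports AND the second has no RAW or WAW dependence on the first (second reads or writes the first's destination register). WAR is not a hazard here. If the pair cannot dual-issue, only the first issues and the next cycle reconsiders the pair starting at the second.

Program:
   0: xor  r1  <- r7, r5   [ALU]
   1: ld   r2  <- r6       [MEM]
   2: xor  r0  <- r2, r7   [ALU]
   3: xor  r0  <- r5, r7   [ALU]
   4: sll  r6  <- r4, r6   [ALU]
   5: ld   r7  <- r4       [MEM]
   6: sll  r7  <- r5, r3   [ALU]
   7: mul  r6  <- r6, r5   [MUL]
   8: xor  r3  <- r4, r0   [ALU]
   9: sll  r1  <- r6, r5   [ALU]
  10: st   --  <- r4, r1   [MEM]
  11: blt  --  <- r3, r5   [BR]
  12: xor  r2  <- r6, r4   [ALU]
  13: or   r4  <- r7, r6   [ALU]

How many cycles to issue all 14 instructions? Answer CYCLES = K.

c0: i0+i1 xor.ALU ld.MEM  2-wide
c1: i2 xor.ALU  WAW r0
c2: i3+i4 xor.ALU sll.ALU  2-wide
c3: i5 ld.MEM  WAW r7
c4: i6+i7 sll.ALU mul.MUL  2-wide
c5: i8+i9 xor.ALU sll.ALU  2-wide
c6: i10 st.MEM  no-port MEM/BR
c7: i11+i12 blt.BR xor.ALU  2-wide
c8: i13 or.ALU  tail

CYCLES = 9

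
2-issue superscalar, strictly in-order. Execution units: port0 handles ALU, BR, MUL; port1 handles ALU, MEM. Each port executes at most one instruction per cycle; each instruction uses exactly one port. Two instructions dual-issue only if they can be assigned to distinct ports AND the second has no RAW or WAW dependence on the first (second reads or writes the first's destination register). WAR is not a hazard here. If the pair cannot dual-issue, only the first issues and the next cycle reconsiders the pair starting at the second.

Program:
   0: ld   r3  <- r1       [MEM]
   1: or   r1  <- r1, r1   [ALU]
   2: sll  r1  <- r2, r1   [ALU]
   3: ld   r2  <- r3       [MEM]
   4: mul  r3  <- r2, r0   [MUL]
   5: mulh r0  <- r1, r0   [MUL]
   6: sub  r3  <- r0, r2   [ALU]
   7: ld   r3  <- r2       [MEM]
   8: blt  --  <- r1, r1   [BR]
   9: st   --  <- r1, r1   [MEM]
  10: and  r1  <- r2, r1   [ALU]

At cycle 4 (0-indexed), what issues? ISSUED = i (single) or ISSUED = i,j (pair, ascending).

ISSUED = 6

c0: i0&i1 ld or  pair
c1: i2&i3 sll ld  pair
c2: i4 mul  no-port MUL/MUL
c3: i5 mulh  RAW r0
c4: i6 sub  WAW r3
c5: i7&i8 ld blt  pair
c6: i9&i10 st and  pair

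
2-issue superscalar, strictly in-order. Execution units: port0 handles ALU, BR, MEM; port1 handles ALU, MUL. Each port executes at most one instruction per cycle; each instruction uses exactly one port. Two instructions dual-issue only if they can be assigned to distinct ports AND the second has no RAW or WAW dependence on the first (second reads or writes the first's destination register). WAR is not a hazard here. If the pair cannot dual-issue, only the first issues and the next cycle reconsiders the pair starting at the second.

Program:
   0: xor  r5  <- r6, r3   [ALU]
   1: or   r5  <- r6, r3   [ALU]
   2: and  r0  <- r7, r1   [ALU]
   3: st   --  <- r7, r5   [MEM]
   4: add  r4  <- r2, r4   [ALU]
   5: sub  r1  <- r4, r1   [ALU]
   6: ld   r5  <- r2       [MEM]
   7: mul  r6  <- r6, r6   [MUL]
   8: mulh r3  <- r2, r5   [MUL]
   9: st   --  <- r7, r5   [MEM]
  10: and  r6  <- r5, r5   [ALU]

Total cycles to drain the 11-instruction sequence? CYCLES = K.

CYCLES = 7

#0 head=0: xor i0 WAW r5
#1 head=1: or+and i1,i2 pair
#2 head=3: st+add i3,i4 pair
#3 head=5: sub+ld i5,i6 pair
#4 head=7: mul i7 no-port MUL/MUL
#5 head=8: mulh+st i8,i9 pair
#6 head=10: and i10 tail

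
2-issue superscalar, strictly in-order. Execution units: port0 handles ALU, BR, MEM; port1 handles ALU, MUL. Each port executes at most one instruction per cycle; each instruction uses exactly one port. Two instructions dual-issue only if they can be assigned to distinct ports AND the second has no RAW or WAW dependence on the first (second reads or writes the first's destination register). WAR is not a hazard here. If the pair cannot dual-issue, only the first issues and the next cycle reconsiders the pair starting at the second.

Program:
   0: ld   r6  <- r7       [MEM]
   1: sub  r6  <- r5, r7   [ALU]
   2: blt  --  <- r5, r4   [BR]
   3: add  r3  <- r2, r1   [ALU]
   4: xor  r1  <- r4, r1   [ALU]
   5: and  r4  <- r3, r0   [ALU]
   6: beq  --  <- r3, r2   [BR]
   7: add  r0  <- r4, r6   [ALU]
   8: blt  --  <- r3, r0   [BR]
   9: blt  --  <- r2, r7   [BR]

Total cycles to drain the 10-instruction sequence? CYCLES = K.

t=0 i0:ld ; WAW r6
t=1 i1&i2:sub;blt ; pair
t=2 i3&i4:add;xor ; pair
t=3 i5&i6:and;beq ; pair
t=4 i7:add ; RAW r0
t=5 i8:blt ; no-port BR/BR
t=6 i9:blt ; tail

CYCLES = 7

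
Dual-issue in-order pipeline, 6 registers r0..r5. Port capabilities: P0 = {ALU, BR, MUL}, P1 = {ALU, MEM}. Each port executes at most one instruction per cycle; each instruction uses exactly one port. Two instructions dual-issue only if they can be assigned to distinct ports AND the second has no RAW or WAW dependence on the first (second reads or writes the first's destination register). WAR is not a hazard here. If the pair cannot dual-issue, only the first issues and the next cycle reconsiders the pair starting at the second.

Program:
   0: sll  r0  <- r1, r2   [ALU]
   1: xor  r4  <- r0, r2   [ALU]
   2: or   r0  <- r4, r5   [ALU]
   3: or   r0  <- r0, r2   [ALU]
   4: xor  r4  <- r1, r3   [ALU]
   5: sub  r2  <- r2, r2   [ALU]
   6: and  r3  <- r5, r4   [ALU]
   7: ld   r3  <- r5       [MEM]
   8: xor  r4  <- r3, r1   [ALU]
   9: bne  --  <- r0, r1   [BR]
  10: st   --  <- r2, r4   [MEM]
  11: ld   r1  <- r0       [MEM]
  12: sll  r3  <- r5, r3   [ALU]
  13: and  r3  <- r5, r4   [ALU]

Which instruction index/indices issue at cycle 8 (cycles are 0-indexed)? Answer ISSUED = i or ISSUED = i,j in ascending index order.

0. sll.ALU @i0  | RAW r0
1. xor.ALU @i1  | RAW r4
2. or.ALU @i2  | RAW+WAW r0
3. or.ALU xor.ALU @i3/i4  | pair
4. sub.ALU and.ALU @i5/i6  | pair
5. ld.MEM @i7  | RAW r3
6. xor.ALU bne.BR @i8/i9  | pair
7. st.MEM @i10  | no-port MEM/MEM
8. ld.MEM sll.ALU @i11/i12  | pair
9. and.ALU @i13  | tail

ISSUED = 11,12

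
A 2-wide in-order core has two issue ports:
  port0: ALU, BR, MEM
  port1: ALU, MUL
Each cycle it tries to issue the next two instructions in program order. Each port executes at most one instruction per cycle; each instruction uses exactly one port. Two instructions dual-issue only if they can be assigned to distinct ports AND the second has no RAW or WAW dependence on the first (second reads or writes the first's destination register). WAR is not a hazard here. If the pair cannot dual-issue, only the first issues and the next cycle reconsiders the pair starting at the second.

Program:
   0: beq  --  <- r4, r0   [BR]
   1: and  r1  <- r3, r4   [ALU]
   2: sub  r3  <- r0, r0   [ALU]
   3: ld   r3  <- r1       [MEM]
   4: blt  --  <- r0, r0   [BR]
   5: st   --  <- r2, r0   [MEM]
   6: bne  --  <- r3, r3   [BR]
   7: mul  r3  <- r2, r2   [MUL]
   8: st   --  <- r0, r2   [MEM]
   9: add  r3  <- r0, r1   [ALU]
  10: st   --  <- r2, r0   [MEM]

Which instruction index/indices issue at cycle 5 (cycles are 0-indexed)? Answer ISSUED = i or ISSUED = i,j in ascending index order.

ISSUED = 6,7

#0 head=0: beq.BR/and.ALU i0,i1 dual
#1 head=2: sub.ALU i2 WAW r3
#2 head=3: ld.MEM i3 no-port MEM/BR
#3 head=4: blt.BR i4 no-port BR/MEM
#4 head=5: st.MEM i5 no-port MEM/BR
#5 head=6: bne.BR/mul.MUL i6,i7 dual
#6 head=8: st.MEM/add.ALU i8,i9 dual
#7 head=10: st.MEM i10 tail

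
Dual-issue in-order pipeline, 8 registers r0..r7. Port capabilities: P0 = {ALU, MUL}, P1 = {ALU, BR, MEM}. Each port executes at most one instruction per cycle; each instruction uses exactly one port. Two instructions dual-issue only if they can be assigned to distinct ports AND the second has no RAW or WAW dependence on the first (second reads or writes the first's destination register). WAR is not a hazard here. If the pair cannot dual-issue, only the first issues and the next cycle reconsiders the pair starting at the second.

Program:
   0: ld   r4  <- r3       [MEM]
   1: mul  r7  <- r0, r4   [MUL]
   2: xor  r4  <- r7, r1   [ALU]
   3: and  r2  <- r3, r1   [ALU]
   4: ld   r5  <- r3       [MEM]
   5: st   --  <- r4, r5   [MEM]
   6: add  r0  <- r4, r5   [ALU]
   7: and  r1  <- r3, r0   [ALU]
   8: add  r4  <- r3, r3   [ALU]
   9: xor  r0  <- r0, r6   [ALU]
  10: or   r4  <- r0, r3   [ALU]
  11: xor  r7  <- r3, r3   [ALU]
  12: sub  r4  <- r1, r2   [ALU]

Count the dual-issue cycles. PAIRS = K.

c0: i0 ld.MEM  RAW r4
c1: i1 mul.MUL  RAW r7
c2: i2,i3 xor.ALU+and.ALU  pair
c3: i4 ld.MEM  no-port MEM/MEM
c4: i5,i6 st.MEM+add.ALU  pair
c5: i7,i8 and.ALU+add.ALU  pair
c6: i9 xor.ALU  RAW r0
c7: i10,i11 or.ALU+xor.ALU  pair
c8: i12 sub.ALU  tail

PAIRS = 4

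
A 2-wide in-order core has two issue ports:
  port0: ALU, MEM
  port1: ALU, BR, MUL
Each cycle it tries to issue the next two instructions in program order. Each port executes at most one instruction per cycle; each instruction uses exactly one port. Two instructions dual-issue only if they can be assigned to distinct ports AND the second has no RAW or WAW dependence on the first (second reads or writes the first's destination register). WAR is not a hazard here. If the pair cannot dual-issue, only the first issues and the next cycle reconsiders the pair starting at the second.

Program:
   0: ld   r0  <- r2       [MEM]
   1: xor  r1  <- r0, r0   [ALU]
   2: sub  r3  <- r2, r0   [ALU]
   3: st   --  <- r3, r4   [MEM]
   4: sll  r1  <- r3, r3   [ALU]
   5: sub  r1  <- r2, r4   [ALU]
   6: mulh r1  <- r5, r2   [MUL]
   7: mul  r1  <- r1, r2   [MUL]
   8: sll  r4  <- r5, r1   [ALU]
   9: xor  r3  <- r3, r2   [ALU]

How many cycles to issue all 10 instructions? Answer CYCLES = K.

CYCLES = 7

0. ld @i0  | RAW r0
1. xor sub @i1&i2  | pair
2. st sll @i3&i4  | pair
3. sub @i5  | WAW r1
4. mulh @i6  | no-port MUL/MUL
5. mul @i7  | RAW r1
6. sll xor @i8&i9  | pair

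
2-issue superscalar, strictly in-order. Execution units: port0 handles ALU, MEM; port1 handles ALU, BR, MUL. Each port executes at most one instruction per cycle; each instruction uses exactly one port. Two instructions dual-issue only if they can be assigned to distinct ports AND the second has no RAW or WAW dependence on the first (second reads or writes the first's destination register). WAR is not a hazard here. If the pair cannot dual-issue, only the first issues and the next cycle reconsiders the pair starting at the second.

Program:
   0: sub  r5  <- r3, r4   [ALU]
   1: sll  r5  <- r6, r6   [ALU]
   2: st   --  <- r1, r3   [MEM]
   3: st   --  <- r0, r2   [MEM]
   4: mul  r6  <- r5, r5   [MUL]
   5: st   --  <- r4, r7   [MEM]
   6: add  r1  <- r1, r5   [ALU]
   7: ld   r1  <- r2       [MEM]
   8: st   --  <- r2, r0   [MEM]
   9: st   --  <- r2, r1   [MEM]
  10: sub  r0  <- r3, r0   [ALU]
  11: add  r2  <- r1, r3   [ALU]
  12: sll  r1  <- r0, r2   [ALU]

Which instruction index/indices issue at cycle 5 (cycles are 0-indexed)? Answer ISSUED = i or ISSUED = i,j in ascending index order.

ISSUED = 8

c0: i0 sub.ALU  WAW r5
c1: i1&i2 sll.ALU st.MEM  pair
c2: i3&i4 st.MEM mul.MUL  pair
c3: i5&i6 st.MEM add.ALU  pair
c4: i7 ld.MEM  no-port MEM/MEM
c5: i8 st.MEM  no-port MEM/MEM
c6: i9&i10 st.MEM sub.ALU  pair
c7: i11 add.ALU  RAW r2
c8: i12 sll.ALU  tail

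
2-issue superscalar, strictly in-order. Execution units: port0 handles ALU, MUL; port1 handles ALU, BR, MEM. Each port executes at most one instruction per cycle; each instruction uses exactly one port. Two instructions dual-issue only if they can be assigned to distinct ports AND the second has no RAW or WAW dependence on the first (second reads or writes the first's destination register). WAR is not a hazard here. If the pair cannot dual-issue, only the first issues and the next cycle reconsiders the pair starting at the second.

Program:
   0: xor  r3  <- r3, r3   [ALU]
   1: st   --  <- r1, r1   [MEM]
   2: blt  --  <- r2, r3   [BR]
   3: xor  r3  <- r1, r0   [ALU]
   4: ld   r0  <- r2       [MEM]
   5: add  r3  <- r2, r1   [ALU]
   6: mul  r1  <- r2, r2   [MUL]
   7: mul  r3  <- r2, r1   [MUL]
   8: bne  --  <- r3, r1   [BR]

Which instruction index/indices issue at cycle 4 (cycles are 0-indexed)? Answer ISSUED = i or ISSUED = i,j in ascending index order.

ISSUED = 7

#0 head=0: xor/st i0&i1 pair
#1 head=2: blt/xor i2&i3 pair
#2 head=4: ld/add i4&i5 pair
#3 head=6: mul i6 no-port MUL/MUL
#4 head=7: mul i7 RAW r3
#5 head=8: bne i8 tail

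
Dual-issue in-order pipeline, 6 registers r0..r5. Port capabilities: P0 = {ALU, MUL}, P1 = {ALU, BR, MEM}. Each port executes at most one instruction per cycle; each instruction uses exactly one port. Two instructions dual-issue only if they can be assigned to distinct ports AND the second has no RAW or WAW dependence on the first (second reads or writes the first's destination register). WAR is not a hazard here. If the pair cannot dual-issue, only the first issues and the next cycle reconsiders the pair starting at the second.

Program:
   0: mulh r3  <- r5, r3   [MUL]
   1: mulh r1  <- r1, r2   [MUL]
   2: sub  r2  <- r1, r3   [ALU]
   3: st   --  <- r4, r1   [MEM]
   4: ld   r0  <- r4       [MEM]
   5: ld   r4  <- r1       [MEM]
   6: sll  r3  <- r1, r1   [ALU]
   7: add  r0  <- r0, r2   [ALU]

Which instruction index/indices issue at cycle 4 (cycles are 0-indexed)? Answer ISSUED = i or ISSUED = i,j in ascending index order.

ISSUED = 5,6

c0: i0 mulh  no-port MUL/MUL
c1: i1 mulh  RAW r1
c2: i2+i3 sub+st  pair
c3: i4 ld  no-port MEM/MEM
c4: i5+i6 ld+sll  pair
c5: i7 add  tail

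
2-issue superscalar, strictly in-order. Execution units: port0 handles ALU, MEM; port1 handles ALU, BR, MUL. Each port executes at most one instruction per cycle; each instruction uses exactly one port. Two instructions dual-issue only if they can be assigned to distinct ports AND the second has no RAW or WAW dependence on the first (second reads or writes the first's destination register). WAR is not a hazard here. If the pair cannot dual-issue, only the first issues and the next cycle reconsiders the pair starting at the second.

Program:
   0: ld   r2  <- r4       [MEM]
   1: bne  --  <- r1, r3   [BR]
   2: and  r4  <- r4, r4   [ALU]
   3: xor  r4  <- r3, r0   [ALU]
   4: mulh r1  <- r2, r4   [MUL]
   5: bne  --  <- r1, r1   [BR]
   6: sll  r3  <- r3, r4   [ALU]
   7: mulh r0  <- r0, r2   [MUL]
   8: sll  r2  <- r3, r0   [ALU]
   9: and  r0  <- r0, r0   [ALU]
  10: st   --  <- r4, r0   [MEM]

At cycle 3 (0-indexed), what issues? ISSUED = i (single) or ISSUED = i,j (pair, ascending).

ISSUED = 4

#0 head=0: ld.MEM/bne.BR i0&i1 pair
#1 head=2: and.ALU i2 WAW r4
#2 head=3: xor.ALU i3 RAW r4
#3 head=4: mulh.MUL i4 no-port MUL/BR
#4 head=5: bne.BR/sll.ALU i5&i6 pair
#5 head=7: mulh.MUL i7 RAW r0
#6 head=8: sll.ALU/and.ALU i8&i9 pair
#7 head=10: st.MEM i10 tail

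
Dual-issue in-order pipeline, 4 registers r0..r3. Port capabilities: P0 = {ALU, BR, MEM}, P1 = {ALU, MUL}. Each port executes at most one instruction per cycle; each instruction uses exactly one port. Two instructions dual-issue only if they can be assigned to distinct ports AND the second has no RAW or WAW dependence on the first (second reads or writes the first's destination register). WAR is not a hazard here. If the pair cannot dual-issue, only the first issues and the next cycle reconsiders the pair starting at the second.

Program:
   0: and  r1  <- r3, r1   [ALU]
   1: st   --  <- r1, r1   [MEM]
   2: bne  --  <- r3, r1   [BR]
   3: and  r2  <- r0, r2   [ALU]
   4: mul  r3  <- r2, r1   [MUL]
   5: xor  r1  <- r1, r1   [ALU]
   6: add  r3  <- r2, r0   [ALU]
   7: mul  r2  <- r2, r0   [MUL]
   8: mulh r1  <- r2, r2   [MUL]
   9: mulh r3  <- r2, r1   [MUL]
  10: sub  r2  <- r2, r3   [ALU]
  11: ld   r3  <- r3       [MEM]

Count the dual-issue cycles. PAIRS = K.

  cy0 -> i0 (and) RAW r1
  cy1 -> i1 (st) no-port MEM/BR
  cy2 -> i2+i3 (bne and) dual
  cy3 -> i4+i5 (mul xor) dual
  cy4 -> i6+i7 (add mul) dual
  cy5 -> i8 (mulh) no-port MUL/MUL
  cy6 -> i9 (mulh) RAW r3
  cy7 -> i10+i11 (sub ld) dual

PAIRS = 4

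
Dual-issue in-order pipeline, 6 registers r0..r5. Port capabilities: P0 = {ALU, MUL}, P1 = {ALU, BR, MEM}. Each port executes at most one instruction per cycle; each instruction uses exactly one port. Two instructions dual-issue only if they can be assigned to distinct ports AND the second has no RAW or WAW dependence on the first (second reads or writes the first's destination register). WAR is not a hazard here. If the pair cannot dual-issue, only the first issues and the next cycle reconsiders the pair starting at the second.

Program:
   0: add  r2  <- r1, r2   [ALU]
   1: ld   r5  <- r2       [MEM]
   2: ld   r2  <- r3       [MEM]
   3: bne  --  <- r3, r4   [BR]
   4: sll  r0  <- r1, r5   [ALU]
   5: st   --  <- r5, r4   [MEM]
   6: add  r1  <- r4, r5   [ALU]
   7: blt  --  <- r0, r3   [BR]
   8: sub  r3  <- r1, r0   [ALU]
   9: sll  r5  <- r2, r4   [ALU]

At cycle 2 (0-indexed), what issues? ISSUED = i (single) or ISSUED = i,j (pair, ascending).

c0: i0 add.ALU  RAW r2
c1: i1 ld.MEM  no-port MEM/MEM
c2: i2 ld.MEM  no-port MEM/BR
c3: i3+i4 bne.BR+sll.ALU  pair
c4: i5+i6 st.MEM+add.ALU  pair
c5: i7+i8 blt.BR+sub.ALU  pair
c6: i9 sll.ALU  tail

ISSUED = 2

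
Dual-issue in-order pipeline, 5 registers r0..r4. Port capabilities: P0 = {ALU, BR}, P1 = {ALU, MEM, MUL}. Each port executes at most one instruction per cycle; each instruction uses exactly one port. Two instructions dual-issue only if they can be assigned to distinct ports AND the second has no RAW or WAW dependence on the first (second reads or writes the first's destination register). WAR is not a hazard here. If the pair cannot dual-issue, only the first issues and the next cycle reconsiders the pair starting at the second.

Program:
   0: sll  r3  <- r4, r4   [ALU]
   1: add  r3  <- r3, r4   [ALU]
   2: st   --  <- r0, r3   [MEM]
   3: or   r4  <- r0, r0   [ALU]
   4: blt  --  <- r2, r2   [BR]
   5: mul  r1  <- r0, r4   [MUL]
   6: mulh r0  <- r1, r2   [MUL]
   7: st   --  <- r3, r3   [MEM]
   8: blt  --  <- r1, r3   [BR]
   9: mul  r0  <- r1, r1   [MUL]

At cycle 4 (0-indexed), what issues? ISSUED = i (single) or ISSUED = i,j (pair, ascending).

t=0 i0:sll ; RAW+WAW r3
t=1 i1:add ; RAW r3
t=2 i2+i3:st or ; pair
t=3 i4+i5:blt mul ; pair
t=4 i6:mulh ; no-port MUL/MEM
t=5 i7+i8:st blt ; pair
t=6 i9:mul ; tail

ISSUED = 6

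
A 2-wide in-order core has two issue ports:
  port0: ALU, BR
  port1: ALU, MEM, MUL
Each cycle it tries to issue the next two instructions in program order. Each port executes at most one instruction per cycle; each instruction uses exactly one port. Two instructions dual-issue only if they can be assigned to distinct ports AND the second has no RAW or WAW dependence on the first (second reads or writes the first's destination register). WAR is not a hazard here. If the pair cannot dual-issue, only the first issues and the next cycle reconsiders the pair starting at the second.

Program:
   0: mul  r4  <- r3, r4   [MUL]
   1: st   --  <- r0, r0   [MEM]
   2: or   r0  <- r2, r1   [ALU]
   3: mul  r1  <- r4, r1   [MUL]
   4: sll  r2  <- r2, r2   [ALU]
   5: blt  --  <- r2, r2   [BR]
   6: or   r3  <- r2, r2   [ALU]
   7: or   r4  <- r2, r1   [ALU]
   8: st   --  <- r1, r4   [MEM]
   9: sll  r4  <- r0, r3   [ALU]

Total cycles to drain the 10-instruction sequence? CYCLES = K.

#0 head=0: mul.MUL i0 no-port MUL/MEM
#1 head=1: st.MEM+or.ALU i1+i2 dual
#2 head=3: mul.MUL+sll.ALU i3+i4 dual
#3 head=5: blt.BR+or.ALU i5+i6 dual
#4 head=7: or.ALU i7 RAW r4
#5 head=8: st.MEM+sll.ALU i8+i9 dual

CYCLES = 6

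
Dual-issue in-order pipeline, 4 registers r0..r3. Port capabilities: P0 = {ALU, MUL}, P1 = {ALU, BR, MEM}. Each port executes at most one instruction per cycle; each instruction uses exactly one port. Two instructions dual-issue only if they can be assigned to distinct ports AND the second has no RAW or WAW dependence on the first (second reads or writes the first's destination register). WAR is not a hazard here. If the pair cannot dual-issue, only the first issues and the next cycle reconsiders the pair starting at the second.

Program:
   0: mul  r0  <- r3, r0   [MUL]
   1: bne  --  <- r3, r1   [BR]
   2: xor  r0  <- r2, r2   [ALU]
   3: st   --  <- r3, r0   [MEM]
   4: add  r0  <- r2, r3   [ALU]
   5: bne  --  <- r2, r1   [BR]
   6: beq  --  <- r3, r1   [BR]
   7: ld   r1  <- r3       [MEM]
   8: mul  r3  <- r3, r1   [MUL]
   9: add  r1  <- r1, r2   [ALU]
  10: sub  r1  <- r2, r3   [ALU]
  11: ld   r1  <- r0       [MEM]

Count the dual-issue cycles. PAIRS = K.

#0 head=0: mul+bne i0&i1 dual
#1 head=2: xor i2 RAW r0
#2 head=3: st+add i3&i4 dual
#3 head=5: bne i5 no-port BR/BR
#4 head=6: beq i6 no-port BR/MEM
#5 head=7: ld i7 RAW r1
#6 head=8: mul+add i8&i9 dual
#7 head=10: sub i10 WAW r1
#8 head=11: ld i11 tail

PAIRS = 3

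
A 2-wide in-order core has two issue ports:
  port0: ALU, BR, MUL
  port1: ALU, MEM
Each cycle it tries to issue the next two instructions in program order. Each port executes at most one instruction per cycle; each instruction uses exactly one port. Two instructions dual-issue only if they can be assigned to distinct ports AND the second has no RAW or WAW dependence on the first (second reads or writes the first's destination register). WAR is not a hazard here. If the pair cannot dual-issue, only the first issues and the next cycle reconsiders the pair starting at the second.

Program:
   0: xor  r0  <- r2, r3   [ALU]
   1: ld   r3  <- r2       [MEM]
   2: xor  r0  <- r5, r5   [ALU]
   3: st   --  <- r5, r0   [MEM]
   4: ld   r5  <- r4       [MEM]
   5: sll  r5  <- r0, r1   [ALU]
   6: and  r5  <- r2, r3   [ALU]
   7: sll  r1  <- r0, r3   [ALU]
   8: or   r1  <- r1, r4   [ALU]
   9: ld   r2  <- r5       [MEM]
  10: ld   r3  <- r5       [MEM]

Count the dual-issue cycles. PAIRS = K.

t=0 i0/i1:xor.ALU/ld.MEM ; pair
t=1 i2:xor.ALU ; RAW r0
t=2 i3:st.MEM ; no-port MEM/MEM
t=3 i4:ld.MEM ; WAW r5
t=4 i5:sll.ALU ; WAW r5
t=5 i6/i7:and.ALU/sll.ALU ; pair
t=6 i8/i9:or.ALU/ld.MEM ; pair
t=7 i10:ld.MEM ; tail

PAIRS = 3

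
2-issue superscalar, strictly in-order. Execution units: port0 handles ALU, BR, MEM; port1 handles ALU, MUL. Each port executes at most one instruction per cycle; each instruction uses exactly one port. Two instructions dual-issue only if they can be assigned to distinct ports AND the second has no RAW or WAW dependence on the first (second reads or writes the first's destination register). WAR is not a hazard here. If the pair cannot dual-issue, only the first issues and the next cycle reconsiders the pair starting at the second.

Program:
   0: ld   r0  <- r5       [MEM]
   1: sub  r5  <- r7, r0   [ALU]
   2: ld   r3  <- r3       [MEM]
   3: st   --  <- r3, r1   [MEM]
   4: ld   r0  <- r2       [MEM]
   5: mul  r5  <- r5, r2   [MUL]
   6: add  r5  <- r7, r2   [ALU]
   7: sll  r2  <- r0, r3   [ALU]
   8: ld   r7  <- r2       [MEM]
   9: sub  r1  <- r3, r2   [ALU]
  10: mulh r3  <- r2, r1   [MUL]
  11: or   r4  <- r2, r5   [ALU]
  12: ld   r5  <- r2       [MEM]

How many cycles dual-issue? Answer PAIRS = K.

[0] i0  ld.MEM  -- RAW r0
[1] i1+i2  sub.ALU/ld.MEM  -- pair
[2] i3  st.MEM  -- no-port MEM/MEM
[3] i4+i5  ld.MEM/mul.MUL  -- pair
[4] i6+i7  add.ALU/sll.ALU  -- pair
[5] i8+i9  ld.MEM/sub.ALU  -- pair
[6] i10+i11  mulh.MUL/or.ALU  -- pair
[7] i12  ld.MEM  -- tail

PAIRS = 5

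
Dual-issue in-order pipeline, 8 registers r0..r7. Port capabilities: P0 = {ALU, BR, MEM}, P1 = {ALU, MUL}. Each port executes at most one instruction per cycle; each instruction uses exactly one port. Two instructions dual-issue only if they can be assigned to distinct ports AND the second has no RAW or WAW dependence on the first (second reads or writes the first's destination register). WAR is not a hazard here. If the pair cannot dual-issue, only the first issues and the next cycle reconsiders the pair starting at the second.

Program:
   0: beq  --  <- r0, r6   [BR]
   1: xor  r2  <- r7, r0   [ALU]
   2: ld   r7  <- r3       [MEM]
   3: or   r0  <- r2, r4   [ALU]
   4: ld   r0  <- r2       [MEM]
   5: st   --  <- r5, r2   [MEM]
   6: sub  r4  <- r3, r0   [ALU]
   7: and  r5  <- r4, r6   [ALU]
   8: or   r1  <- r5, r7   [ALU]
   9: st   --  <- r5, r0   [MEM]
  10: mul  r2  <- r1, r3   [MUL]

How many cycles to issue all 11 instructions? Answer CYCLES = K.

t=0 i0+i1:beq+xor ; dual
t=1 i2+i3:ld+or ; dual
t=2 i4:ld ; no-port MEM/MEM
t=3 i5+i6:st+sub ; dual
t=4 i7:and ; RAW r5
t=5 i8+i9:or+st ; dual
t=6 i10:mul ; tail

CYCLES = 7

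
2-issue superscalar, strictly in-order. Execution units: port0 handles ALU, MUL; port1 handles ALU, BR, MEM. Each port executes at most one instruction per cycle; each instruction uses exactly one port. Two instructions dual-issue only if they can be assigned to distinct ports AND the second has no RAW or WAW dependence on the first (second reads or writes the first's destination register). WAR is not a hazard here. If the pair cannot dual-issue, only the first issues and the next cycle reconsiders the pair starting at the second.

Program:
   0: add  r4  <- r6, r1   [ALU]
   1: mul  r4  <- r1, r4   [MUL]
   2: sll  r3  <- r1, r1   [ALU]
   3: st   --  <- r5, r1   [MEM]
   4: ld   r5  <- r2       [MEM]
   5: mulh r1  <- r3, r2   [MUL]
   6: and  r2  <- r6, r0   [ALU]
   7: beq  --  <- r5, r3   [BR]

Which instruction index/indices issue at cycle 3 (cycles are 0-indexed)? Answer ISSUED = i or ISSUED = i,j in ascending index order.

[0] i0  add  -- RAW+WAW r4
[1] i1+i2  mul+sll  -- pair
[2] i3  st  -- no-port MEM/MEM
[3] i4+i5  ld+mulh  -- pair
[4] i6+i7  and+beq  -- pair

ISSUED = 4,5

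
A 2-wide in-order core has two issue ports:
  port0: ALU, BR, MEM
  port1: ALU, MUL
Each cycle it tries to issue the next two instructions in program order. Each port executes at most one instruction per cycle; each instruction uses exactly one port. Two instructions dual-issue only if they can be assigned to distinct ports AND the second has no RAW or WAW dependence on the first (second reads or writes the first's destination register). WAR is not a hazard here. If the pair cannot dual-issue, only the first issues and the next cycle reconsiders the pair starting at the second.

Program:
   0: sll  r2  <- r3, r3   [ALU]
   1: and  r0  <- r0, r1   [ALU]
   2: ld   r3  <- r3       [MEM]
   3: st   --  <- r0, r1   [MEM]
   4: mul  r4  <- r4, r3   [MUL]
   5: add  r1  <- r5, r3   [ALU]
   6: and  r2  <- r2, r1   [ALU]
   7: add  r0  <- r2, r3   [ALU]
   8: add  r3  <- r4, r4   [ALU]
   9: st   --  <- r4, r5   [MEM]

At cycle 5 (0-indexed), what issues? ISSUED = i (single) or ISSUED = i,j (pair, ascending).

#0 head=0: sll and i0&i1 dual
#1 head=2: ld i2 no-port MEM/MEM
#2 head=3: st mul i3&i4 dual
#3 head=5: add i5 RAW r1
#4 head=6: and i6 RAW r2
#5 head=7: add add i7&i8 dual
#6 head=9: st i9 tail

ISSUED = 7,8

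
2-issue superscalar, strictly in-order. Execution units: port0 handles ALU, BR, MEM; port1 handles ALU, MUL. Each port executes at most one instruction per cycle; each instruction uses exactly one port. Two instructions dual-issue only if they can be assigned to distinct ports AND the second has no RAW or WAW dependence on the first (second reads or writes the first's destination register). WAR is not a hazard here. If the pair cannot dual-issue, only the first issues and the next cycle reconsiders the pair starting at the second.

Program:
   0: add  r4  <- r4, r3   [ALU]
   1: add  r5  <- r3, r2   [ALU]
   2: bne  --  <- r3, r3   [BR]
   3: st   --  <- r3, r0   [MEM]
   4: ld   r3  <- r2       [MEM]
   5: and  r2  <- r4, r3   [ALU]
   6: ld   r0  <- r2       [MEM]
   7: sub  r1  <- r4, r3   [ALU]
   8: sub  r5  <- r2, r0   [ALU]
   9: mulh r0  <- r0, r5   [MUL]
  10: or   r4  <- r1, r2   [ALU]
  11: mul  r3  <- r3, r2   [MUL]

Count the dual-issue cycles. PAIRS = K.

  cy0 -> i0,i1 (add add) pair
  cy1 -> i2 (bne) no-port BR/MEM
  cy2 -> i3 (st) no-port MEM/MEM
  cy3 -> i4 (ld) RAW r3
  cy4 -> i5 (and) RAW r2
  cy5 -> i6,i7 (ld sub) pair
  cy6 -> i8 (sub) RAW r5
  cy7 -> i9,i10 (mulh or) pair
  cy8 -> i11 (mul) tail

PAIRS = 3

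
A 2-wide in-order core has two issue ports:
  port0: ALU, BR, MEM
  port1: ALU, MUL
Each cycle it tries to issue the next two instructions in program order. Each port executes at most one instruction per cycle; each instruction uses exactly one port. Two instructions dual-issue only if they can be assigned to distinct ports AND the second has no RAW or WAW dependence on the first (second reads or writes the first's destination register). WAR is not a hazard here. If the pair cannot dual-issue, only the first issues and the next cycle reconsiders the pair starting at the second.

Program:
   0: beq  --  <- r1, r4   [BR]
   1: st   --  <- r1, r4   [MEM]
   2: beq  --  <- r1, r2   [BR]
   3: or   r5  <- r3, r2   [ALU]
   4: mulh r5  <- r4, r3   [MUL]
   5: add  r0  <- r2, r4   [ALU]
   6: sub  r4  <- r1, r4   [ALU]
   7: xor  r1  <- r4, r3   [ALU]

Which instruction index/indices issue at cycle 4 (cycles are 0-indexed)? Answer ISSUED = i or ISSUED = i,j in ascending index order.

t=0 i0:beq.BR ; no-port BR/MEM
t=1 i1:st.MEM ; no-port MEM/BR
t=2 i2/i3:beq.BR or.ALU ; 2-wide
t=3 i4/i5:mulh.MUL add.ALU ; 2-wide
t=4 i6:sub.ALU ; RAW r4
t=5 i7:xor.ALU ; tail

ISSUED = 6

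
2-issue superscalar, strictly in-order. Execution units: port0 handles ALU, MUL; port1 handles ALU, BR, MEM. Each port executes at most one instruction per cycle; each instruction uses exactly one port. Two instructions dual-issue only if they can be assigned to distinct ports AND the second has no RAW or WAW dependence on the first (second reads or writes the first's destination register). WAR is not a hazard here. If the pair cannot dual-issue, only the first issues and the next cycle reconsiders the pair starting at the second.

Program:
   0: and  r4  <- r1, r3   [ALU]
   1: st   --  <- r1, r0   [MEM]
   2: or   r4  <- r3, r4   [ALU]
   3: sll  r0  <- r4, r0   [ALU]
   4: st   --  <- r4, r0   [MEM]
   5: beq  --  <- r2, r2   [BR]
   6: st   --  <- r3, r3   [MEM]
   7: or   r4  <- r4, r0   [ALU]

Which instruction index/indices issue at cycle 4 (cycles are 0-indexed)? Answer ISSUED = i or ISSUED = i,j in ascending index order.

ISSUED = 5

0. and.ALU/st.MEM @i0&i1  | dual
1. or.ALU @i2  | RAW r4
2. sll.ALU @i3  | RAW r0
3. st.MEM @i4  | no-port MEM/BR
4. beq.BR @i5  | no-port BR/MEM
5. st.MEM/or.ALU @i6&i7  | dual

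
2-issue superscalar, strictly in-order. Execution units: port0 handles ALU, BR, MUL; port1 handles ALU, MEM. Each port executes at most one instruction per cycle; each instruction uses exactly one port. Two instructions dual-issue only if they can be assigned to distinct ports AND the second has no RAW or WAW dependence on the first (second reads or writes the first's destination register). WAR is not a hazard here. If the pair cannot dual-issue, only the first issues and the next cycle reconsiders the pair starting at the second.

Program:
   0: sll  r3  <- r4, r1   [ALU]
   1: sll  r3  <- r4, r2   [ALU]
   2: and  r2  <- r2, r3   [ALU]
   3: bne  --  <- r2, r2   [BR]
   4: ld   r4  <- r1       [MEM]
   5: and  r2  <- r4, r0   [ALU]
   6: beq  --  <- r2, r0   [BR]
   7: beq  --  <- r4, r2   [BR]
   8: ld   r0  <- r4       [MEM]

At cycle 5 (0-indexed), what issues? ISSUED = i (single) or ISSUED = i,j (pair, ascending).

0. sll.ALU @i0  | WAW r3
1. sll.ALU @i1  | RAW r3
2. and.ALU @i2  | RAW r2
3. bne.BR/ld.MEM @i3/i4  | dual
4. and.ALU @i5  | RAW r2
5. beq.BR @i6  | no-port BR/BR
6. beq.BR/ld.MEM @i7/i8  | dual

ISSUED = 6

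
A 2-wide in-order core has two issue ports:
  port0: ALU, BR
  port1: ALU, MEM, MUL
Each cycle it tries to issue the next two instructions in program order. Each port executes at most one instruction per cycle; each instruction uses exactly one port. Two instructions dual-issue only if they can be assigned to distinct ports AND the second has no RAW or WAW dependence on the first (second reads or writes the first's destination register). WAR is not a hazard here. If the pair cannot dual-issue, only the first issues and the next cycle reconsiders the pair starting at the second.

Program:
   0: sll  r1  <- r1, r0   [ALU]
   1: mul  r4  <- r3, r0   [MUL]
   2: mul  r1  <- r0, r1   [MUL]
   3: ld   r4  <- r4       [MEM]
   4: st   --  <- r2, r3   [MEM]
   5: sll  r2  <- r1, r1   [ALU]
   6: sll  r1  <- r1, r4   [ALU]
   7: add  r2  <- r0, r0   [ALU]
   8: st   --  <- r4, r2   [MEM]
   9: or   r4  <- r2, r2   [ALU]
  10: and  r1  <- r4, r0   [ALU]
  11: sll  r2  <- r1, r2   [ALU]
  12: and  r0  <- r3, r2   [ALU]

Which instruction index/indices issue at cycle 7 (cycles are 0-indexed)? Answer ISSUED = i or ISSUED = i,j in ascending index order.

0. sll.ALU;mul.MUL @i0,i1  | 2-wide
1. mul.MUL @i2  | no-port MUL/MEM
2. ld.MEM @i3  | no-port MEM/MEM
3. st.MEM;sll.ALU @i4,i5  | 2-wide
4. sll.ALU;add.ALU @i6,i7  | 2-wide
5. st.MEM;or.ALU @i8,i9  | 2-wide
6. and.ALU @i10  | RAW r1
7. sll.ALU @i11  | RAW r2
8. and.ALU @i12  | tail

ISSUED = 11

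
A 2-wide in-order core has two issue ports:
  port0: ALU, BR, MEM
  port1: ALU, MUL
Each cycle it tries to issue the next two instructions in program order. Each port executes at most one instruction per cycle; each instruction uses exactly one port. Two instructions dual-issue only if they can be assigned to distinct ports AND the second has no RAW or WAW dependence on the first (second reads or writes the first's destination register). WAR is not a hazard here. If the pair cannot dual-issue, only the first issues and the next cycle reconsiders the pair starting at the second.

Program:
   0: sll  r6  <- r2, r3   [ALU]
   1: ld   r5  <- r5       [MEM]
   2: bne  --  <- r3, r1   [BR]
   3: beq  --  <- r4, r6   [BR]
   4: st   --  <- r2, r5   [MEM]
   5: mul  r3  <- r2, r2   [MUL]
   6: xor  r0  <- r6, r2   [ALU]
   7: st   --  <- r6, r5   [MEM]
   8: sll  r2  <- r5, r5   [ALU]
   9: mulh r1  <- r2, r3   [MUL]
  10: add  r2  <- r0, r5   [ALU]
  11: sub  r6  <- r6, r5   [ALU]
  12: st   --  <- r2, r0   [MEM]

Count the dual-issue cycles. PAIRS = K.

PAIRS = 5

c0: i0,i1 sll/ld  pair
c1: i2 bne  no-port BR/BR
c2: i3 beq  no-port BR/MEM
c3: i4,i5 st/mul  pair
c4: i6,i7 xor/st  pair
c5: i8 sll  RAW r2
c6: i9,i10 mulh/add  pair
c7: i11,i12 sub/st  pair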